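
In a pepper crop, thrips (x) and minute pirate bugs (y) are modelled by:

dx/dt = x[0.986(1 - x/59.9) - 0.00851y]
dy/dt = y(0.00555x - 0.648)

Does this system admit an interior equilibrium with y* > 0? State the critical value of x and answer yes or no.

The predator equation gives dy/dt > 0 only when x > 0.648/0.00555 = 117.
Without the predator, x → K = 59.9. Since 59.9 < 117, the predator cannot invade.

Threshold x = 117; K < 117, so no, the predator goes extinct.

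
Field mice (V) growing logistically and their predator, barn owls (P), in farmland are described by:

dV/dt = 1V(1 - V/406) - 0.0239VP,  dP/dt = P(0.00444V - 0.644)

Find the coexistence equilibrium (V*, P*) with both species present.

From dP/dt = 0 with P > 0: 0.00444V* = 0.644, so V* = 145.
Substitute into dV/dt = 0: 1(1 - 145/406) = 0.0239P*.
The bracket is 0.643, giving P* = 0.643/0.0239 = 26.9.

V* ≈ 145, P* ≈ 26.9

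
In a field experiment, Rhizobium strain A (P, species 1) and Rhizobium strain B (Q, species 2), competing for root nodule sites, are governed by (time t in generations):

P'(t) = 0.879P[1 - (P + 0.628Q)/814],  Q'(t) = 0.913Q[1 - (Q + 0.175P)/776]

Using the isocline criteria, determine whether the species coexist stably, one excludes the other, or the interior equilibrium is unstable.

stable coexistence

Compare the nullcline intercepts: K1/α12 = 814/0.628 = 1300 > K2 = 776; K2/α21 = 776/0.175 = 4430 > K1 = 814.
Since both inequalities hold, each species can invade when rare, so the interior equilibrium is stable.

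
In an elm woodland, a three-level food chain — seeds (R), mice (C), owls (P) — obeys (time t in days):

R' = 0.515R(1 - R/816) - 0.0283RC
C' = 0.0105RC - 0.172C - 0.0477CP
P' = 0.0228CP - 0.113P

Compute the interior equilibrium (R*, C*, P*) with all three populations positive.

R* ≈ 594, C* ≈ 4.96, P* ≈ 127

From dP/dt = 0: 0.0228C* = 0.113, so C* = 4.96.
From dR/dt = 0: 0.515(1 - R*/816) = 0.0283·4.96, giving R* = 816·(1 - 0.272) = 594.
From dC/dt = 0: 0.0105·594 - 0.172 = 0.0477P*, so P* = 6.06/0.0477 = 127.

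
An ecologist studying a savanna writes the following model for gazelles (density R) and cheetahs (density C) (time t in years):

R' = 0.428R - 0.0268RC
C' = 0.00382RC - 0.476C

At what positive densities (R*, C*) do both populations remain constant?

R* ≈ 125, C* ≈ 16

Set dC/dt = 0 with C > 0: 0.00382R - 0.476 = 0, so R* = 0.476/0.00382 = 125.
Set dR/dt = 0 with R > 0: 0.428 - 0.0268C = 0, so C* = 0.428/0.0268 = 16.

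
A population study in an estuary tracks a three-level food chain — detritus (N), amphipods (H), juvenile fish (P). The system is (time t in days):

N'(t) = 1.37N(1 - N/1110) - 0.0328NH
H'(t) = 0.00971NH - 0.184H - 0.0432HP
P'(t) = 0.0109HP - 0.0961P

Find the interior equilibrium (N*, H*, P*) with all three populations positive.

N* ≈ 876, H* ≈ 8.82, P* ≈ 193

From dP/dt = 0: 0.0109H* = 0.0961, so H* = 8.82.
From dN/dt = 0: 1.37(1 - N*/1110) = 0.0328·8.82, giving N* = 1110·(1 - 0.211) = 876.
From dH/dt = 0: 0.00971·876 - 0.184 = 0.0432P*, so P* = 8.32/0.0432 = 193.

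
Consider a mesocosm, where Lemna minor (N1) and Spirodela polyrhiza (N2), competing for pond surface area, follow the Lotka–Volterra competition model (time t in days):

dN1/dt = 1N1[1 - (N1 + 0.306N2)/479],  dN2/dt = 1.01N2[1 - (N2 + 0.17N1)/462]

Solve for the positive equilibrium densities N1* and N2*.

Setting both brackets to zero gives the nullclines N1 + 0.306N2 = 479 and 0.17N1 + N2 = 462.
Substituting N2 = 462 - 0.17N1 into the first: N1(1 - 0.306·0.17) = 479 - 0.306·462.
So N1* = 338/0.948 = 356, and then N2* = 462 - 0.17·356 = 401.

N1* ≈ 356, N2* ≈ 401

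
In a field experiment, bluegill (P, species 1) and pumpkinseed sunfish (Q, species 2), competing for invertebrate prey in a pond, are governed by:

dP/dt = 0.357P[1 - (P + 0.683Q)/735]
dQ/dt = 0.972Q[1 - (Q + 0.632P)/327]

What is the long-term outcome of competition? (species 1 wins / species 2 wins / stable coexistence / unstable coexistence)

species 1 excludes species 2

Compare the nullcline intercepts: K1/α12 = 735/0.683 = 1080 > K2 = 327; K2/α21 = 327/0.632 = 517 < K1 = 735.
Since the inequalities point opposite ways, species 1 can invade but species 2 cannot.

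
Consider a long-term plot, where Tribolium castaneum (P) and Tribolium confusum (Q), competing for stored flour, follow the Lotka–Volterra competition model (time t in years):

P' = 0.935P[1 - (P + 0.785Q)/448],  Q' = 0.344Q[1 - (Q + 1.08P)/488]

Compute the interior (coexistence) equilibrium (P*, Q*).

Setting both brackets to zero gives the nullclines P + 0.785Q = 448 and 1.08P + Q = 488.
Substituting Q = 488 - 1.08P into the first: P(1 - 0.785·1.08) = 448 - 0.785·488.
So P* = 64.9/0.152 = 427, and then Q* = 488 - 1.08·427 = 27.3.

P* ≈ 427, Q* ≈ 27.3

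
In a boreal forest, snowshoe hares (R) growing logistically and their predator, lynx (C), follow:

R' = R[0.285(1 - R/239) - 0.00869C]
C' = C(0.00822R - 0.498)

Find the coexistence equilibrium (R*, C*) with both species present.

R* ≈ 60.6, C* ≈ 24.5

From dC/dt = 0 with C > 0: 0.00822R* = 0.498, so R* = 60.6.
Substitute into dR/dt = 0: 0.285(1 - 60.6/239) = 0.00869C*.
The bracket is 0.747, giving C* = 0.213/0.00869 = 24.5.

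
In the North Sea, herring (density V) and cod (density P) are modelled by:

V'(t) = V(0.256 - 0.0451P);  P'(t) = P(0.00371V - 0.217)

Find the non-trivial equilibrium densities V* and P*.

V* ≈ 58.5, P* ≈ 5.68

Set dP/dt = 0 with P > 0: 0.00371V - 0.217 = 0, so V* = 0.217/0.00371 = 58.5.
Set dV/dt = 0 with V > 0: 0.256 - 0.0451P = 0, so P* = 0.256/0.0451 = 5.68.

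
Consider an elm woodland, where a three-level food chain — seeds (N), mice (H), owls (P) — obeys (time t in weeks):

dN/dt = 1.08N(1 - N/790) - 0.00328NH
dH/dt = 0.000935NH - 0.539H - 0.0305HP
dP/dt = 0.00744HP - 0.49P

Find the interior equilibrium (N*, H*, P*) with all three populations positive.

N* ≈ 632, H* ≈ 65.9, P* ≈ 1.7

From dP/dt = 0: 0.00744H* = 0.49, so H* = 65.9.
From dN/dt = 0: 1.08(1 - N*/790) = 0.00328·65.9, giving N* = 790·(1 - 0.2) = 632.
From dH/dt = 0: 0.000935·632 - 0.539 = 0.0305P*, so P* = 0.0519/0.0305 = 1.7.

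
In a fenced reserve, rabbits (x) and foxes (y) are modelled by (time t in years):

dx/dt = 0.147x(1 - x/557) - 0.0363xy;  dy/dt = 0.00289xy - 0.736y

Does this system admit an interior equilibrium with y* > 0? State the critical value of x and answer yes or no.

The predator equation gives dy/dt > 0 only when x > 0.736/0.00289 = 255.
Without the predator, x → K = 557. Since 557 > 255, the predator can invade and persist.

Threshold x = 255; K > 255, so yes, the predator persists.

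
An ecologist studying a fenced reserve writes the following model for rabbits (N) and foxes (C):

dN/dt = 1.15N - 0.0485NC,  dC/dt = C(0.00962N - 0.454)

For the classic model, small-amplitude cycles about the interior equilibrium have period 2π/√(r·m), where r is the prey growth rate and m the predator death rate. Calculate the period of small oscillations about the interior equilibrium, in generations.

T ≈ 8.7 generations

Here r = 1.15 and m = 0.454, so r·m = 0.522.
ω = √0.522 = 0.723 per generation, hence T = 2π/ω ≈ 8.7 generations.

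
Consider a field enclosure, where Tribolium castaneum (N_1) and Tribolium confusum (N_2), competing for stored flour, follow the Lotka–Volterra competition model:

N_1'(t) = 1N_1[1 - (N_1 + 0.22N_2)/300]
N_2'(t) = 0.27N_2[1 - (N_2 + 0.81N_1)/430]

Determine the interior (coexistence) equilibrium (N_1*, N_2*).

N_1* ≈ 250, N_2* ≈ 228

Setting both brackets to zero gives the nullclines N_1 + 0.22N_2 = 300 and 0.81N_1 + N_2 = 430.
Substituting N_2 = 430 - 0.81N_1 into the first: N_1(1 - 0.22·0.81) = 300 - 0.22·430.
So N_1* = 205/0.822 = 250, and then N_2* = 430 - 0.81·250 = 228.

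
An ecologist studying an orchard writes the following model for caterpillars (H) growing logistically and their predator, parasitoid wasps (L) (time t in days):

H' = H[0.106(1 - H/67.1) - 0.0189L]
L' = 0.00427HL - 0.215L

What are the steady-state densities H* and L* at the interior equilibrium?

H* ≈ 50.4, L* ≈ 1.4

From dL/dt = 0 with L > 0: 0.00427H* = 0.215, so H* = 50.4.
Substitute into dH/dt = 0: 0.106(1 - 50.4/67.1) = 0.0189L*.
The bracket is 0.25, giving L* = 0.0265/0.0189 = 1.4.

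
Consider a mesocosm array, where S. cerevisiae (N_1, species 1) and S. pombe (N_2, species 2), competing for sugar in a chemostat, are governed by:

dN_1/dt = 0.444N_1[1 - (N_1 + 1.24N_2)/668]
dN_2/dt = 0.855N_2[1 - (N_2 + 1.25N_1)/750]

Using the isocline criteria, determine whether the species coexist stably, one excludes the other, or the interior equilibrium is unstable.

unstable coexistence (outcome depends on initial conditions)

Compare the nullcline intercepts: K1/α12 = 668/1.24 = 539 < K2 = 750; K2/α21 = 750/1.25 = 600 < K1 = 668.
Since both are reversed, neither can invade when rare; the interior point is a saddle.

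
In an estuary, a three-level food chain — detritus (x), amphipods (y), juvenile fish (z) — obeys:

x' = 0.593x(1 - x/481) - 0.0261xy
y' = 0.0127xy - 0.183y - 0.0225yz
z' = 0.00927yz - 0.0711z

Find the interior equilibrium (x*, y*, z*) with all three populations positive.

x* ≈ 319, y* ≈ 7.67, z* ≈ 172

From dz/dt = 0: 0.00927y* = 0.0711, so y* = 7.67.
From dx/dt = 0: 0.593(1 - x*/481) = 0.0261·7.67, giving x* = 481·(1 - 0.338) = 319.
From dy/dt = 0: 0.0127·319 - 0.183 = 0.0225z*, so z* = 3.86/0.0225 = 172.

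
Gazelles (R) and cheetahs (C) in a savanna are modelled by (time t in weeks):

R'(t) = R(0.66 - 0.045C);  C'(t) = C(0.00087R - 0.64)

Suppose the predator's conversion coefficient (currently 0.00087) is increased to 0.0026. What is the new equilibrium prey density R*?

At the interior fixed point, setting dC/dt = 0 with C > 0 fixes R* = (predator death rate)/(RC coefficient) — independent of the other coefficients.
With the change, R* = 0.64/0.0026 = 246; it falls from 736.

R* ≈ 246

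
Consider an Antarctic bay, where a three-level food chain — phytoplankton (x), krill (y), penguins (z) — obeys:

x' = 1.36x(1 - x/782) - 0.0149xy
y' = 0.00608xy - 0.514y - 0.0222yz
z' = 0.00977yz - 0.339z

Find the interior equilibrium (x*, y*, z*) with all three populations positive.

From dz/dt = 0: 0.00977y* = 0.339, so y* = 34.7.
From dx/dt = 0: 1.36(1 - x*/782) = 0.0149·34.7, giving x* = 782·(1 - 0.38) = 485.
From dy/dt = 0: 0.00608·485 - 0.514 = 0.0222z*, so z* = 2.43/0.0222 = 110.

x* ≈ 485, y* ≈ 34.7, z* ≈ 110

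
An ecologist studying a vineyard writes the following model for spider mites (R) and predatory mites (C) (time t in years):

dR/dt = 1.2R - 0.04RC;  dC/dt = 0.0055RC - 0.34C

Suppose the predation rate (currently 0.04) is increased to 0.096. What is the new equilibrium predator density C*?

C* ≈ 12.5

At the interior fixed point, setting dR/dt = 0 with R > 0 fixes C* = (prey growth rate)/(RC coefficient) — independent of the other coefficients.
With the change, C* = 1.2/0.096 = 12.5; it falls from 30.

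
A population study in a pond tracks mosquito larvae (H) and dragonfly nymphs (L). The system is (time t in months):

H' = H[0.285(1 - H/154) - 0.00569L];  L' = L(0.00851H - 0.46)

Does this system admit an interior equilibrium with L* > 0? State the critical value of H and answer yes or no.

The predator equation gives dL/dt > 0 only when H > 0.46/0.00851 = 54.1.
Without the predator, H → K = 154. Since 154 > 54.1, the predator can invade and persist.

Threshold H = 54.1; K > 54.1, so yes, the predator persists.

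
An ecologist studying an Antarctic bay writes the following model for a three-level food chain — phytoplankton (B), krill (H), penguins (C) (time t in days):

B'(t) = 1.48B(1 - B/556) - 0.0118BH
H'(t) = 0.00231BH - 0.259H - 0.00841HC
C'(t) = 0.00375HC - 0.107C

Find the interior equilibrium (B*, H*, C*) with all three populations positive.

From dC/dt = 0: 0.00375H* = 0.107, so H* = 28.5.
From dB/dt = 0: 1.48(1 - B*/556) = 0.0118·28.5, giving B* = 556·(1 - 0.227) = 430.
From dH/dt = 0: 0.00231·430 - 0.259 = 0.00841C*, so C* = 0.733/0.00841 = 87.2.

B* ≈ 430, H* ≈ 28.5, C* ≈ 87.2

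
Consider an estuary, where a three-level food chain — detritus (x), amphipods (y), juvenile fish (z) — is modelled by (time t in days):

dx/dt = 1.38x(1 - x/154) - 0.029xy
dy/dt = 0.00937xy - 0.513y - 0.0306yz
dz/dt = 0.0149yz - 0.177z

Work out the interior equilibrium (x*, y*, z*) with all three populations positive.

x* ≈ 116, y* ≈ 11.9, z* ≈ 18.6

From dz/dt = 0: 0.0149y* = 0.177, so y* = 11.9.
From dx/dt = 0: 1.38(1 - x*/154) = 0.029·11.9, giving x* = 154·(1 - 0.25) = 116.
From dy/dt = 0: 0.00937·116 - 0.513 = 0.0306z*, so z* = 0.57/0.0306 = 18.6.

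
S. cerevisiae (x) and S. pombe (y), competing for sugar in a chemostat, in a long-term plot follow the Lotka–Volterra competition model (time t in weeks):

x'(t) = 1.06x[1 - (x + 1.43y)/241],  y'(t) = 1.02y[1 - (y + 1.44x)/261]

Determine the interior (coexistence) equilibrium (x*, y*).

x* ≈ 125, y* ≈ 81.2

Setting both brackets to zero gives the nullclines x + 1.43y = 241 and 1.44x + y = 261.
Substituting y = 261 - 1.44x into the first: x(1 - 1.43·1.44) = 241 - 1.43·261.
So x* = -132/-1.06 = 125, and then y* = 261 - 1.44·125 = 81.2.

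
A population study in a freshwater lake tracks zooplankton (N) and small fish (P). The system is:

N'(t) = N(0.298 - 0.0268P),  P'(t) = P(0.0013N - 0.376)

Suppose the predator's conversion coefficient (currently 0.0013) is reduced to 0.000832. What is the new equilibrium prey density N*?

N* ≈ 452

At the interior fixed point, setting dP/dt = 0 with P > 0 fixes N* = (predator death rate)/(NP coefficient) — independent of the other coefficients.
With the change, N* = 0.376/0.000832 = 452; it rises from 289.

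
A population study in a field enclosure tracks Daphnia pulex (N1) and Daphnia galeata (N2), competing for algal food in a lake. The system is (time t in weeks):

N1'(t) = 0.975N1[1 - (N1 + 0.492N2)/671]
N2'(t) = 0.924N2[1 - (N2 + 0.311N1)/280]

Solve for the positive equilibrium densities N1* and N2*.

N1* ≈ 630, N2* ≈ 84.2

Setting both brackets to zero gives the nullclines N1 + 0.492N2 = 671 and 0.311N1 + N2 = 280.
Substituting N2 = 280 - 0.311N1 into the first: N1(1 - 0.492·0.311) = 671 - 0.492·280.
So N1* = 533/0.847 = 630, and then N2* = 280 - 0.311·630 = 84.2.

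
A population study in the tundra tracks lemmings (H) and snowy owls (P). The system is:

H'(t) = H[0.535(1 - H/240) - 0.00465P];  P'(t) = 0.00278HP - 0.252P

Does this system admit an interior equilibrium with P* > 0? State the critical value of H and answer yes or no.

Threshold H = 90.6; K > 90.6, so yes, the predator persists.

The predator equation gives dP/dt > 0 only when H > 0.252/0.00278 = 90.6.
Without the predator, H → K = 240. Since 240 > 90.6, the predator can invade and persist.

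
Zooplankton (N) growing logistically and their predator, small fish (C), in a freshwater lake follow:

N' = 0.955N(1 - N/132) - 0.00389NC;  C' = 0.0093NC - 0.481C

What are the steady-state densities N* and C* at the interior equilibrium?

N* ≈ 51.7, C* ≈ 149

From dC/dt = 0 with C > 0: 0.0093N* = 0.481, so N* = 51.7.
Substitute into dN/dt = 0: 0.955(1 - 51.7/132) = 0.00389C*.
The bracket is 0.608, giving C* = 0.581/0.00389 = 149.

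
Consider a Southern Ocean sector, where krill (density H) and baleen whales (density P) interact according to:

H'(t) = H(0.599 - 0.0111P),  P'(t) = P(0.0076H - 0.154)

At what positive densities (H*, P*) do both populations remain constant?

Set dP/dt = 0 with P > 0: 0.0076H - 0.154 = 0, so H* = 0.154/0.0076 = 20.3.
Set dH/dt = 0 with H > 0: 0.599 - 0.0111P = 0, so P* = 0.599/0.0111 = 54.

H* ≈ 20.3, P* ≈ 54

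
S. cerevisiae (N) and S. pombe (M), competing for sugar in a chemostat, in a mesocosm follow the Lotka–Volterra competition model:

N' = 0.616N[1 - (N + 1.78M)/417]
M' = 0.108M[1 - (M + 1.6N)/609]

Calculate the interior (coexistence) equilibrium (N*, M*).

Setting both brackets to zero gives the nullclines N + 1.78M = 417 and 1.6N + M = 609.
Substituting M = 609 - 1.6N into the first: N(1 - 1.78·1.6) = 417 - 1.78·609.
So N* = -667/-1.85 = 361, and then M* = 609 - 1.6·361 = 31.5.

N* ≈ 361, M* ≈ 31.5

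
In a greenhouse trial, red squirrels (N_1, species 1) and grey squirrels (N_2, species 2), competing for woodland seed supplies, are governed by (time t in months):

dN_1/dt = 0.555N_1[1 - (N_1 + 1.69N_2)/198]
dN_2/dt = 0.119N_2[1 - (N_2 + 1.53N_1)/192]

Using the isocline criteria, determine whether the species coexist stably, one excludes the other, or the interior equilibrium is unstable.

unstable coexistence (outcome depends on initial conditions)

Compare the nullcline intercepts: K1/α12 = 198/1.69 = 117 < K2 = 192; K2/α21 = 192/1.53 = 125 < K1 = 198.
Since both are reversed, neither can invade when rare; the interior point is a saddle.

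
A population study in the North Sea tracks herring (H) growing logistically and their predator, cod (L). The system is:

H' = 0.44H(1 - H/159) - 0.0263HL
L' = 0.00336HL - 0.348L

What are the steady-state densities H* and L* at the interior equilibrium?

H* ≈ 104, L* ≈ 5.83

From dL/dt = 0 with L > 0: 0.00336H* = 0.348, so H* = 104.
Substitute into dH/dt = 0: 0.44(1 - 104/159) = 0.0263L*.
The bracket is 0.349, giving L* = 0.153/0.0263 = 5.83.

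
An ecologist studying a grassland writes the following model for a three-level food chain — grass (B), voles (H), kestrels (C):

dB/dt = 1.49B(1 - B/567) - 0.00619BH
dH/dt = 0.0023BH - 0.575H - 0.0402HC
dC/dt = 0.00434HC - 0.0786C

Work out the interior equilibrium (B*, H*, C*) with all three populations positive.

From dC/dt = 0: 0.00434H* = 0.0786, so H* = 18.1.
From dB/dt = 0: 1.49(1 - B*/567) = 0.00619·18.1, giving B* = 567·(1 - 0.0752) = 524.
From dH/dt = 0: 0.0023·524 - 0.575 = 0.0402C*, so C* = 0.631/0.0402 = 15.7.

B* ≈ 524, H* ≈ 18.1, C* ≈ 15.7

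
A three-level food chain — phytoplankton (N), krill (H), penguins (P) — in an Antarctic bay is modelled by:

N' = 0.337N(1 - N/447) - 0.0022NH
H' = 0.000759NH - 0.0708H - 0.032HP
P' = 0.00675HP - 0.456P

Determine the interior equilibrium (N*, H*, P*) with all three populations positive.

N* ≈ 250, H* ≈ 67.6, P* ≈ 3.71

From dP/dt = 0: 0.00675H* = 0.456, so H* = 67.6.
From dN/dt = 0: 0.337(1 - N*/447) = 0.0022·67.6, giving N* = 447·(1 - 0.441) = 250.
From dH/dt = 0: 0.000759·250 - 0.0708 = 0.032P*, so P* = 0.119/0.032 = 3.71.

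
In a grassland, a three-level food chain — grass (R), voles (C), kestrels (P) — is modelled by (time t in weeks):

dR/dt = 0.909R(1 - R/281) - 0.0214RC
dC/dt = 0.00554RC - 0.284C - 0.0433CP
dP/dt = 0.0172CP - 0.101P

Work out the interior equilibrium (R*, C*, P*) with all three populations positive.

From dP/dt = 0: 0.0172C* = 0.101, so C* = 5.87.
From dR/dt = 0: 0.909(1 - R*/281) = 0.0214·5.87, giving R* = 281·(1 - 0.138) = 242.
From dC/dt = 0: 0.00554·242 - 0.284 = 0.0433P*, so P* = 1.06/0.0433 = 24.4.

R* ≈ 242, C* ≈ 5.87, P* ≈ 24.4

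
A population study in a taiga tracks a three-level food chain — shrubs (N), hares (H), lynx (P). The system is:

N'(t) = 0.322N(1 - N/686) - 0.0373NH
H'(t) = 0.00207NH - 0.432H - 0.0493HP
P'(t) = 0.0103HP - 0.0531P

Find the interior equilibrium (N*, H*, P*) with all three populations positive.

From dP/dt = 0: 0.0103H* = 0.0531, so H* = 5.16.
From dN/dt = 0: 0.322(1 - N*/686) = 0.0373·5.16, giving N* = 686·(1 - 0.597) = 276.
From dH/dt = 0: 0.00207·276 - 0.432 = 0.0493P*, so P* = 0.14/0.0493 = 2.84.

N* ≈ 276, H* ≈ 5.16, P* ≈ 2.84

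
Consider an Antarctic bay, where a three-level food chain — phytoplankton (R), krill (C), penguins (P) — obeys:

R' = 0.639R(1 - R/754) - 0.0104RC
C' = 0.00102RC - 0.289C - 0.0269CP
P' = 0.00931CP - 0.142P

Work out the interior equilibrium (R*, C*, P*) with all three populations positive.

From dP/dt = 0: 0.00931C* = 0.142, so C* = 15.3.
From dR/dt = 0: 0.639(1 - R*/754) = 0.0104·15.3, giving R* = 754·(1 - 0.248) = 567.
From dC/dt = 0: 0.00102·567 - 0.289 = 0.0269P*, so P* = 0.289/0.0269 = 10.7.

R* ≈ 567, C* ≈ 15.3, P* ≈ 10.7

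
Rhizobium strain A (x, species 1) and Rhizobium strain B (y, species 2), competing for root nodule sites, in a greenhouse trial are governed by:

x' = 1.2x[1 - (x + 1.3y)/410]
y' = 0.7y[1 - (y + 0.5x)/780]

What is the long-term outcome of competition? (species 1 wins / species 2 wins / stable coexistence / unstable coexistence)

species 2 excludes species 1

Compare the nullcline intercepts: K1/α12 = 410/1.3 = 315 < K2 = 780; K2/α21 = 780/0.5 = 1560 > K1 = 410.
Since the inequalities point opposite ways, species 2 can invade but species 1 cannot.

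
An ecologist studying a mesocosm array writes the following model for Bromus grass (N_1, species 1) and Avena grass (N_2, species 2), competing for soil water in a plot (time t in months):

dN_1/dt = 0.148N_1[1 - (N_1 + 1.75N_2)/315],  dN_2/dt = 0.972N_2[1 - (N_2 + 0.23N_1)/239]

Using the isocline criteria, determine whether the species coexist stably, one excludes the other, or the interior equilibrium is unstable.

Compare the nullcline intercepts: K1/α12 = 315/1.75 = 180 < K2 = 239; K2/α21 = 239/0.23 = 1040 > K1 = 315.
Since the inequalities point opposite ways, species 2 can invade but species 1 cannot.

species 2 excludes species 1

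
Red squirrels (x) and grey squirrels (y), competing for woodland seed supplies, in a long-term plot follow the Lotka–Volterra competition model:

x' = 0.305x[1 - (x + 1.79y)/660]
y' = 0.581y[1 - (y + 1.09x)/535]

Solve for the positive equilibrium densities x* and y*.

Setting both brackets to zero gives the nullclines x + 1.79y = 660 and 1.09x + y = 535.
Substituting y = 535 - 1.09x into the first: x(1 - 1.79·1.09) = 660 - 1.79·535.
So x* = -298/-0.951 = 313, and then y* = 535 - 1.09·313 = 194.

x* ≈ 313, y* ≈ 194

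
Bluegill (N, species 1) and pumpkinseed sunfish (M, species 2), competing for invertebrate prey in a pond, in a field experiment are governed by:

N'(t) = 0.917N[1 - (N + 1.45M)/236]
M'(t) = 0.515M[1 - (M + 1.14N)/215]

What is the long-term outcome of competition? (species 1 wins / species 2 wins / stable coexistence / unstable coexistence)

unstable coexistence (outcome depends on initial conditions)

Compare the nullcline intercepts: K1/α12 = 236/1.45 = 163 < K2 = 215; K2/α21 = 215/1.14 = 189 < K1 = 236.
Since both are reversed, neither can invade when rare; the interior point is a saddle.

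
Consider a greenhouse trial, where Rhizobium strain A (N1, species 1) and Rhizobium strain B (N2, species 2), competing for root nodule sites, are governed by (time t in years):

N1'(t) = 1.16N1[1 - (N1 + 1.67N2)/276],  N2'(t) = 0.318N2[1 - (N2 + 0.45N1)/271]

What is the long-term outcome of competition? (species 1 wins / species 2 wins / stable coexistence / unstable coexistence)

Compare the nullcline intercepts: K1/α12 = 276/1.67 = 165 < K2 = 271; K2/α21 = 271/0.45 = 602 > K1 = 276.
Since the inequalities point opposite ways, species 2 can invade but species 1 cannot.

species 2 excludes species 1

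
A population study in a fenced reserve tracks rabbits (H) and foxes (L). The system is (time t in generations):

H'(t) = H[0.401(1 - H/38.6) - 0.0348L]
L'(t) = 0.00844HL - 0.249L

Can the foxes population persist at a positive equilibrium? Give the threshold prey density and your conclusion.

The predator equation gives dL/dt > 0 only when H > 0.249/0.00844 = 29.5.
Without the predator, H → K = 38.6. Since 38.6 > 29.5, the predator can invade and persist.

Threshold H = 29.5; K > 29.5, so yes, the predator persists.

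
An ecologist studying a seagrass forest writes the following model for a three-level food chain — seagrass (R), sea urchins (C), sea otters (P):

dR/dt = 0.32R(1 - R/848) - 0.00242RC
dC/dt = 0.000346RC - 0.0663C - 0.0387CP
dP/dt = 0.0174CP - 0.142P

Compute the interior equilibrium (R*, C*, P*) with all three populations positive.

From dP/dt = 0: 0.0174C* = 0.142, so C* = 8.16.
From dR/dt = 0: 0.32(1 - R*/848) = 0.00242·8.16, giving R* = 848·(1 - 0.0617) = 796.
From dC/dt = 0: 0.000346·796 - 0.0663 = 0.0387P*, so P* = 0.209/0.0387 = 5.4.

R* ≈ 796, C* ≈ 8.16, P* ≈ 5.4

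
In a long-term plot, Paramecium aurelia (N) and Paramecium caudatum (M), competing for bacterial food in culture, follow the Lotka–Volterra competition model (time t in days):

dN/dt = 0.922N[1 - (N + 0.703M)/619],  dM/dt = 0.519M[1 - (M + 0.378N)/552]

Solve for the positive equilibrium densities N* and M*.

Setting both brackets to zero gives the nullclines N + 0.703M = 619 and 0.378N + M = 552.
Substituting M = 552 - 0.378N into the first: N(1 - 0.703·0.378) = 619 - 0.703·552.
So N* = 231/0.734 = 315, and then M* = 552 - 0.378·315 = 433.

N* ≈ 315, M* ≈ 433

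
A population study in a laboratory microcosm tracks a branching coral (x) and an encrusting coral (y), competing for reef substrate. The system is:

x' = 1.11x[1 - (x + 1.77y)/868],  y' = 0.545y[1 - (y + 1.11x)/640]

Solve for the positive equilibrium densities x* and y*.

x* ≈ 274, y* ≈ 335

Setting both brackets to zero gives the nullclines x + 1.77y = 868 and 1.11x + y = 640.
Substituting y = 640 - 1.11x into the first: x(1 - 1.77·1.11) = 868 - 1.77·640.
So x* = -265/-0.965 = 274, and then y* = 640 - 1.11·274 = 335.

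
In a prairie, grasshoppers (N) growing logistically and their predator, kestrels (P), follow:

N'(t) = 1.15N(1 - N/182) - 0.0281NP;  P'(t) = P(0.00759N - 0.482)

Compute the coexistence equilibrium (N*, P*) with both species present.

From dP/dt = 0 with P > 0: 0.00759N* = 0.482, so N* = 63.5.
Substitute into dN/dt = 0: 1.15(1 - 63.5/182) = 0.0281P*.
The bracket is 0.651, giving P* = 0.749/0.0281 = 26.6.

N* ≈ 63.5, P* ≈ 26.6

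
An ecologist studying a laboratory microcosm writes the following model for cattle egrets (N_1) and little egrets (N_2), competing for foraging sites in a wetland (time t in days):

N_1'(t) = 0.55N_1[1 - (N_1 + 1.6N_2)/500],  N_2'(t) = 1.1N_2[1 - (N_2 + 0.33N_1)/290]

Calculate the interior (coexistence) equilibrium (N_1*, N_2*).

N_1* ≈ 76.3, N_2* ≈ 265

Setting both brackets to zero gives the nullclines N_1 + 1.6N_2 = 500 and 0.33N_1 + N_2 = 290.
Substituting N_2 = 290 - 0.33N_1 into the first: N_1(1 - 1.6·0.33) = 500 - 1.6·290.
So N_1* = 36/0.472 = 76.3, and then N_2* = 290 - 0.33·76.3 = 265.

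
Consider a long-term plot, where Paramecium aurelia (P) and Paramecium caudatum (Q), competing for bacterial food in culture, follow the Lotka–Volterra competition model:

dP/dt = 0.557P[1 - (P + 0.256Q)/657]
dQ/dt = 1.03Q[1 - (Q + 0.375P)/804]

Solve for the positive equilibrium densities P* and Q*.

P* ≈ 499, Q* ≈ 617

Setting both brackets to zero gives the nullclines P + 0.256Q = 657 and 0.375P + Q = 804.
Substituting Q = 804 - 0.375P into the first: P(1 - 0.256·0.375) = 657 - 0.256·804.
So P* = 451/0.904 = 499, and then Q* = 804 - 0.375·499 = 617.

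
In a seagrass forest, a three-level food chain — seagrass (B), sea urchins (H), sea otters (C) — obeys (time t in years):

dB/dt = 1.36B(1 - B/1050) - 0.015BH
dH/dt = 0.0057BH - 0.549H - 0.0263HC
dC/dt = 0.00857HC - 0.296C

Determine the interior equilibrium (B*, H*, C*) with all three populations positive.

From dC/dt = 0: 0.00857H* = 0.296, so H* = 34.5.
From dB/dt = 0: 1.36(1 - B*/1050) = 0.015·34.5, giving B* = 1050·(1 - 0.381) = 650.
From dH/dt = 0: 0.0057·650 - 0.549 = 0.0263C*, so C* = 3.16/0.0263 = 120.

B* ≈ 650, H* ≈ 34.5, C* ≈ 120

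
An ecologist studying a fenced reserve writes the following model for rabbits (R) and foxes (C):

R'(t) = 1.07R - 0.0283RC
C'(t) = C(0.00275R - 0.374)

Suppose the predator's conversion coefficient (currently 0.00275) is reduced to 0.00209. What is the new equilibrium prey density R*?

At the interior fixed point, setting dC/dt = 0 with C > 0 fixes R* = (predator death rate)/(RC coefficient) — independent of the other coefficients.
With the change, R* = 0.374/0.00209 = 179; it rises from 136.

R* ≈ 179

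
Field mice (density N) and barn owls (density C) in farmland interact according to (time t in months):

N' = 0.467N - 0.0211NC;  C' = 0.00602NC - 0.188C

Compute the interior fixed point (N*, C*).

Set dC/dt = 0 with C > 0: 0.00602N - 0.188 = 0, so N* = 0.188/0.00602 = 31.2.
Set dN/dt = 0 with N > 0: 0.467 - 0.0211C = 0, so C* = 0.467/0.0211 = 22.1.

N* ≈ 31.2, C* ≈ 22.1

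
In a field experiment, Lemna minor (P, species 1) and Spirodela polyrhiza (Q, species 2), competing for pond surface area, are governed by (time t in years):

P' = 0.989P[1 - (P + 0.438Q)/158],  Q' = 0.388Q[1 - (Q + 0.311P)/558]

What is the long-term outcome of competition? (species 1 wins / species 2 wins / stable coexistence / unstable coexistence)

Compare the nullcline intercepts: K1/α12 = 158/0.438 = 361 < K2 = 558; K2/α21 = 558/0.311 = 1790 > K1 = 158.
Since the inequalities point opposite ways, species 2 can invade but species 1 cannot.

species 2 excludes species 1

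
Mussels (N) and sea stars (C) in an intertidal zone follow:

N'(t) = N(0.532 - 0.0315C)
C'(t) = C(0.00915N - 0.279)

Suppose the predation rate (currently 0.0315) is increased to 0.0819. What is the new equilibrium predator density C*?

At the interior fixed point, setting dN/dt = 0 with N > 0 fixes C* = (prey growth rate)/(NC coefficient) — independent of the other coefficients.
With the change, C* = 0.532/0.0819 = 6.5; it falls from 16.9.

C* ≈ 6.5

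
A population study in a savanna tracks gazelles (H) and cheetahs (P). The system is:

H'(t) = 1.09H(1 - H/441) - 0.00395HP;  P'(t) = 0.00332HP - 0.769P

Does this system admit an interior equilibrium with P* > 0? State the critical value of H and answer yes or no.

The predator equation gives dP/dt > 0 only when H > 0.769/0.00332 = 232.
Without the predator, H → K = 441. Since 441 > 232, the predator can invade and persist.

Threshold H = 232; K > 232, so yes, the predator persists.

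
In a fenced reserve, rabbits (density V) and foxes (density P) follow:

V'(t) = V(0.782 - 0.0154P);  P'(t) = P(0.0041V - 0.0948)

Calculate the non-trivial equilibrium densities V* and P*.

V* ≈ 23.1, P* ≈ 50.8

Set dP/dt = 0 with P > 0: 0.0041V - 0.0948 = 0, so V* = 0.0948/0.0041 = 23.1.
Set dV/dt = 0 with V > 0: 0.782 - 0.0154P = 0, so P* = 0.782/0.0154 = 50.8.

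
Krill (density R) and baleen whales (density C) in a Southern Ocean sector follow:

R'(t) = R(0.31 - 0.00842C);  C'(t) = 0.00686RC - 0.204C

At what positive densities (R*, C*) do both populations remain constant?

R* ≈ 29.7, C* ≈ 36.8

Set dC/dt = 0 with C > 0: 0.00686R - 0.204 = 0, so R* = 0.204/0.00686 = 29.7.
Set dR/dt = 0 with R > 0: 0.31 - 0.00842C = 0, so C* = 0.31/0.00842 = 36.8.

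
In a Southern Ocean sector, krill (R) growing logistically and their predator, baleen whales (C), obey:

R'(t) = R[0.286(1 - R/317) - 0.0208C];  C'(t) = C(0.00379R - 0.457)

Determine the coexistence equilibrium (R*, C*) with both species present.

From dC/dt = 0 with C > 0: 0.00379R* = 0.457, so R* = 121.
Substitute into dR/dt = 0: 0.286(1 - 121/317) = 0.0208C*.
The bracket is 0.62, giving C* = 0.177/0.0208 = 8.52.

R* ≈ 121, C* ≈ 8.52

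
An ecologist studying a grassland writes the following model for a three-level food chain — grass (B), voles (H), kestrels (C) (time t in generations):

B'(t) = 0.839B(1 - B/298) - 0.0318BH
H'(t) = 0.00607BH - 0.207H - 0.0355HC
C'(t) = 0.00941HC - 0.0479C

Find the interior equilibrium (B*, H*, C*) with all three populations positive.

From dC/dt = 0: 0.00941H* = 0.0479, so H* = 5.09.
From dB/dt = 0: 0.839(1 - B*/298) = 0.0318·5.09, giving B* = 298·(1 - 0.193) = 241.
From dH/dt = 0: 0.00607·241 - 0.207 = 0.0355C*, so C* = 1.25/0.0355 = 35.3.

B* ≈ 241, H* ≈ 5.09, C* ≈ 35.3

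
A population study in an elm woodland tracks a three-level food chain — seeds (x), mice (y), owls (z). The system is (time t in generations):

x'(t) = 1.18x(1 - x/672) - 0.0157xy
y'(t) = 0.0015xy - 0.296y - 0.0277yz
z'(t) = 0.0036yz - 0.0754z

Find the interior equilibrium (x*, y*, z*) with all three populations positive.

From dz/dt = 0: 0.0036y* = 0.0754, so y* = 20.9.
From dx/dt = 0: 1.18(1 - x*/672) = 0.0157·20.9, giving x* = 672·(1 - 0.279) = 485.
From dy/dt = 0: 0.0015·485 - 0.296 = 0.0277z*, so z* = 0.431/0.0277 = 15.6.

x* ≈ 485, y* ≈ 20.9, z* ≈ 15.6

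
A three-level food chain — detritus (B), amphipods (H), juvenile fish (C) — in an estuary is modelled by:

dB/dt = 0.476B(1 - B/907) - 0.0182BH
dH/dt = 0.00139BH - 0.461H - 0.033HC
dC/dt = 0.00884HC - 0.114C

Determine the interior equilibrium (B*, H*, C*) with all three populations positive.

From dC/dt = 0: 0.00884H* = 0.114, so H* = 12.9.
From dB/dt = 0: 0.476(1 - B*/907) = 0.0182·12.9, giving B* = 907·(1 - 0.493) = 460.
From dH/dt = 0: 0.00139·460 - 0.461 = 0.033C*, so C* = 0.178/0.033 = 5.4.

B* ≈ 460, H* ≈ 12.9, C* ≈ 5.4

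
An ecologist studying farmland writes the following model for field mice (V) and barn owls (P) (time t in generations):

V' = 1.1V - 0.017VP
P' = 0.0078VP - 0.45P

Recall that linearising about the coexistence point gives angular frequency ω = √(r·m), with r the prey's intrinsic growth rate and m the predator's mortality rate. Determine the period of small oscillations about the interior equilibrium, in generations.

Here r = 1.1 and m = 0.45, so r·m = 0.495.
ω = √0.495 = 0.704 per generation, hence T = 2π/ω ≈ 8.93 generations.

T ≈ 8.93 generations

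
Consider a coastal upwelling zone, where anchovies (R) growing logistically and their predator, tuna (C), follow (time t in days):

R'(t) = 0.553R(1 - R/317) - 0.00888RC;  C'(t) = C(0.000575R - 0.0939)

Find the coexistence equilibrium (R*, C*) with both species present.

R* ≈ 163, C* ≈ 30.2

From dC/dt = 0 with C > 0: 0.000575R* = 0.0939, so R* = 163.
Substitute into dR/dt = 0: 0.553(1 - 163/317) = 0.00888C*.
The bracket is 0.485, giving C* = 0.268/0.00888 = 30.2.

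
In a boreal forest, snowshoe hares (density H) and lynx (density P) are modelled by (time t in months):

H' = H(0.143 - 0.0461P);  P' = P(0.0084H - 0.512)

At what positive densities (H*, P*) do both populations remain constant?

Set dP/dt = 0 with P > 0: 0.0084H - 0.512 = 0, so H* = 0.512/0.0084 = 61.
Set dH/dt = 0 with H > 0: 0.143 - 0.0461P = 0, so P* = 0.143/0.0461 = 3.1.

H* ≈ 61, P* ≈ 3.1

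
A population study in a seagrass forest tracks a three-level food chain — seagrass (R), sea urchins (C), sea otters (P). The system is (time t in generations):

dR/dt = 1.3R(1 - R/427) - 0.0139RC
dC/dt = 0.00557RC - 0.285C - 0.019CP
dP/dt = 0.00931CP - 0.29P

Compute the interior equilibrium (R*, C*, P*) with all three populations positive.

R* ≈ 285, C* ≈ 31.1, P* ≈ 68.5

From dP/dt = 0: 0.00931C* = 0.29, so C* = 31.1.
From dR/dt = 0: 1.3(1 - R*/427) = 0.0139·31.1, giving R* = 427·(1 - 0.333) = 285.
From dC/dt = 0: 0.00557·285 - 0.285 = 0.019P*, so P* = 1.3/0.019 = 68.5.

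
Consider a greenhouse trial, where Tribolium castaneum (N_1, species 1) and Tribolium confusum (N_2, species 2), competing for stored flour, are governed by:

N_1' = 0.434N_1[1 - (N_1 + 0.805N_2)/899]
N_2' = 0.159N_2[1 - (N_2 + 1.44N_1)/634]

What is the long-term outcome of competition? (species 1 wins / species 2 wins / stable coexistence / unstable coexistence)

species 1 excludes species 2

Compare the nullcline intercepts: K1/α12 = 899/0.805 = 1120 > K2 = 634; K2/α21 = 634/1.44 = 440 < K1 = 899.
Since the inequalities point opposite ways, species 1 can invade but species 2 cannot.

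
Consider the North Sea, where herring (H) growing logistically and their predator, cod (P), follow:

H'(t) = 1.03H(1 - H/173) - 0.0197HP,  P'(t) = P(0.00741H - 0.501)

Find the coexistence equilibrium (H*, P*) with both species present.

From dP/dt = 0 with P > 0: 0.00741H* = 0.501, so H* = 67.6.
Substitute into dH/dt = 0: 1.03(1 - 67.6/173) = 0.0197P*.
The bracket is 0.609, giving P* = 0.627/0.0197 = 31.9.

H* ≈ 67.6, P* ≈ 31.9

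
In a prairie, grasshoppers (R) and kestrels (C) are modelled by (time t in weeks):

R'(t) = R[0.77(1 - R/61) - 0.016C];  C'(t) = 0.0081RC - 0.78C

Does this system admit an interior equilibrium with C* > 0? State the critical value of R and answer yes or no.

Threshold R = 96.3; K < 96.3, so no, the predator goes extinct.

The predator equation gives dC/dt > 0 only when R > 0.78/0.0081 = 96.3.
Without the predator, R → K = 61. Since 61 < 96.3, the predator cannot invade.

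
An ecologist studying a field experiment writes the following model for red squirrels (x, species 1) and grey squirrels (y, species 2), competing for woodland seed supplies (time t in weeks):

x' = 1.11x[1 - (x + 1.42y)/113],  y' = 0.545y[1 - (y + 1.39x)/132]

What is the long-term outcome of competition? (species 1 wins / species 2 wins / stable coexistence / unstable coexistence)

unstable coexistence (outcome depends on initial conditions)

Compare the nullcline intercepts: K1/α12 = 113/1.42 = 79.6 < K2 = 132; K2/α21 = 132/1.39 = 95 < K1 = 113.
Since both are reversed, neither can invade when rare; the interior point is a saddle.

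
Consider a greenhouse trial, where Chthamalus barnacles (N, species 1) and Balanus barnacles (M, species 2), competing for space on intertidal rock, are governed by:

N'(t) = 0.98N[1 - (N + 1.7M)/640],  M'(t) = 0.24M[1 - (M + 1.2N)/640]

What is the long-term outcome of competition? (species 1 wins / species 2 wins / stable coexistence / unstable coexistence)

unstable coexistence (outcome depends on initial conditions)

Compare the nullcline intercepts: K1/α12 = 640/1.7 = 376 < K2 = 640; K2/α21 = 640/1.2 = 533 < K1 = 640.
Since both are reversed, neither can invade when rare; the interior point is a saddle.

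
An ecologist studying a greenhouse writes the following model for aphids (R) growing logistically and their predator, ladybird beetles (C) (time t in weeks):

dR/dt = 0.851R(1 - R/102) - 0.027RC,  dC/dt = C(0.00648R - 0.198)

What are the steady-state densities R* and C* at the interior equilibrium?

From dC/dt = 0 with C > 0: 0.00648R* = 0.198, so R* = 30.6.
Substitute into dR/dt = 0: 0.851(1 - 30.6/102) = 0.027C*.
The bracket is 0.7, giving C* = 0.596/0.027 = 22.1.

R* ≈ 30.6, C* ≈ 22.1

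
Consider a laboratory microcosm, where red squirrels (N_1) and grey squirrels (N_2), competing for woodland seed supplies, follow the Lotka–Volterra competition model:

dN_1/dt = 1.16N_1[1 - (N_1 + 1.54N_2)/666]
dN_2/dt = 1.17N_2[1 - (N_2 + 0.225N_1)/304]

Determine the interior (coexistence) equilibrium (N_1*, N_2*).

Setting both brackets to zero gives the nullclines N_1 + 1.54N_2 = 666 and 0.225N_1 + N_2 = 304.
Substituting N_2 = 304 - 0.225N_1 into the first: N_1(1 - 1.54·0.225) = 666 - 1.54·304.
So N_1* = 198/0.653 = 303, and then N_2* = 304 - 0.225·303 = 236.

N_1* ≈ 303, N_2* ≈ 236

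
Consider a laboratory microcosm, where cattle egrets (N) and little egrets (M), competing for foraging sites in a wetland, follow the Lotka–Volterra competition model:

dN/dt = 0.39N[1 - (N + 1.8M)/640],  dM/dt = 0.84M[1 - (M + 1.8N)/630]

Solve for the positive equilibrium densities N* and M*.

N* ≈ 221, M* ≈ 233

Setting both brackets to zero gives the nullclines N + 1.8M = 640 and 1.8N + M = 630.
Substituting M = 630 - 1.8N into the first: N(1 - 1.8·1.8) = 640 - 1.8·630.
So N* = -494/-2.24 = 221, and then M* = 630 - 1.8·221 = 233.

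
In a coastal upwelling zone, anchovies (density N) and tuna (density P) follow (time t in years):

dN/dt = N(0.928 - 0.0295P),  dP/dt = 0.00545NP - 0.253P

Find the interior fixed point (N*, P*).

N* ≈ 46.4, P* ≈ 31.5

Set dP/dt = 0 with P > 0: 0.00545N - 0.253 = 0, so N* = 0.253/0.00545 = 46.4.
Set dN/dt = 0 with N > 0: 0.928 - 0.0295P = 0, so P* = 0.928/0.0295 = 31.5.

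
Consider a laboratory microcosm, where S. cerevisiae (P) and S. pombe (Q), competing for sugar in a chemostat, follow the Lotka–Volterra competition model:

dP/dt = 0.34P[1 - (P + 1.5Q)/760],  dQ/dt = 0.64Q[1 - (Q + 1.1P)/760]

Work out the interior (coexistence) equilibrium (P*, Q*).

Setting both brackets to zero gives the nullclines P + 1.5Q = 760 and 1.1P + Q = 760.
Substituting Q = 760 - 1.1P into the first: P(1 - 1.5·1.1) = 760 - 1.5·760.
So P* = -380/-0.65 = 585, and then Q* = 760 - 1.1·585 = 117.

P* ≈ 585, Q* ≈ 117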